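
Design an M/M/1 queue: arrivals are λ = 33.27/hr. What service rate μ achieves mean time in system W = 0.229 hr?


W = 1/(μ−λ) ⇒ μ − λ = 1/W = 1/0.229 = 4.3668
μ = λ + 1/W = 33.27 + 4.3668 = 37.6368 per hr

Final: 37.6368 /hr


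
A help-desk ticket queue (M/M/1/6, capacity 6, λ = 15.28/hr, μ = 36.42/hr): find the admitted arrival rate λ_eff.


ρ = 0.4195; P_K = (1−ρ)ρ^6/(1−ρ^7) = 0.003173
λ_eff = λ(1 − P_K) = 15.28·(1 − 0.003173) = 15.28·0.996827 = 15.2315 /hr

Final: 15.2315 /hr


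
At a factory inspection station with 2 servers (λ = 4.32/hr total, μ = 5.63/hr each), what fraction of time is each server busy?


ρ = λ/(cμ) = 4.32/(2·5.63) = 4.32/11.26 = 0.3837

Final: 0.3837


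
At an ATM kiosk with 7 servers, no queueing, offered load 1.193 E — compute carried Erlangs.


B(7,1.193) = 0.0002070 (Erlang-B)
Carried load = a(1 − B) = 1.193·(1 − 0.0002070) = 1.193·0.999793 = 1.1928 E

Final: 1.1928 Erlangs


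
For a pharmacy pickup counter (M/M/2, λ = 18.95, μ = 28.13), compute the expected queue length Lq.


a = λ/μ = 0.6737; ρ = a/2 = 0.3368
P₀ = 0.496078
Lq = P₀·a^c·ρ / (c!·(1−ρ)²) = 0.496078·0.45382·0.3368/(2·0.43980)
= 0.08621

Final: 0.08621


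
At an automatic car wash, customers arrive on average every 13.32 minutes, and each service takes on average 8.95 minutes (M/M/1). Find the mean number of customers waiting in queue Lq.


λ = 60/13.32 = 4.5045 /hr
μ = 60/8.95 = 6.7039 /hr
ρ = λ/μ = 4.5045/6.7039 = 0.6719
Lq = ρ²/(1−ρ) = 0.4515/0.3281 = 1.3761

Final: 1.3761


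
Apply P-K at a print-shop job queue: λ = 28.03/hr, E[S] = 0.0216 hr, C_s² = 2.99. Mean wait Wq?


ρ = λ·E[S] = 28.03·0.0216 = 0.6054
E[S²] = E[S]²(1+C_s²) = 0.0216²·(1+2.99) = 0.001862
Wq = λ·E[S²]/(2(1−ρ)) = 28.03·0.001862/(2·0.3946) = 0.06613 hr

Final: 0.06613 hr


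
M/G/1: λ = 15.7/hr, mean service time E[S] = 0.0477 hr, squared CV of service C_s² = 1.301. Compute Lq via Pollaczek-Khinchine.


ρ = λ·E[S] = 15.7·0.0477 = 0.7489
Lq = ρ²(1+C_s²)/(2(1−ρ)) = 0.5608·(1+1.301)/(2·0.2511)
= 0.5608·2.3010/0.5022 = 2.56956

Final: 2.56956


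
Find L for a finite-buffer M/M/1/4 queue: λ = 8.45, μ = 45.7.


ρ = 8.45/45.7 = 0.1849
L = ρ[1 − (K+1)ρ^K + Kρ^(K+1)] / [(1−ρ)(1−ρ^(K+1))]
Numerator: 0.1849·(1 − 5·0.001169 + 4·0.0002161) = 0.183981
Denominator: (0.8151)·(0.999784) = 0.814922
L = 0.183981/0.814922 = 0.2258

Final: 0.2258


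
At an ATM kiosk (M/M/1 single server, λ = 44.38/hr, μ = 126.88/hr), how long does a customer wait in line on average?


ρ = 44.38/126.88 = 0.3498
Wq = ρ/(μ−λ) = 0.3498/(126.88 − 44.38) = 0.3498/82.50 = 0.004240 hr

Final: 0.004240 hr


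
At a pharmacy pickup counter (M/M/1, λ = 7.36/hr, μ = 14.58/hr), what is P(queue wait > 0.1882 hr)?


ρ = 7.36/14.58 = 0.5048
P(Wq > t) = ρ·e^{−(μ−λ)t} = 0.5048·e^{−1.3588}
= 0.5048·0.256968 = 0.129718

Final: 0.129718


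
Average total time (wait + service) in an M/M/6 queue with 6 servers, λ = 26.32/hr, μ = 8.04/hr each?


a = 3.2736; ρ = 0.5456; P₀ = 0.036820
Lq = P₀·a^c·ρ/(c!(1−ρ)²) = 0.16632
Wq = Lq/λ = 0.16632/26.32 = 0.006319 hr
W = Wq + 1/μ = 0.006319 + 0.12438 = 0.13070 hr

Final: 0.13070 hr


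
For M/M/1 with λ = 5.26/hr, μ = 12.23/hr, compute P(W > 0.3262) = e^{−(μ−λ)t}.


W ~ Exponential(μ−λ) for M/M/1.
μ − λ = 12.23 − 5.26 = 6.9700
P(W > t) = e^{−(μ−λ)t} = e^{−2.2736} = 0.102939

Final: 0.102939


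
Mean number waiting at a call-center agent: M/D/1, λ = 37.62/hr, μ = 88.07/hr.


ρ = 37.62/88.07 = 0.4272
M/D/1: Lq = ρ²/(2(1−ρ)) = 0.1825/(2·0.5728) = 0.15926

Final: 0.15926


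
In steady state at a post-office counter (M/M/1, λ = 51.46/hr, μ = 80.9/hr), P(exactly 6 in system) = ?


ρ = 51.46/80.9 = 0.6361
P_n = (1−ρ)·ρ^n = (1 − 0.6361)·0.6361^6 = 0.3639·0.066241 = 0.024106

Final: 0.024106


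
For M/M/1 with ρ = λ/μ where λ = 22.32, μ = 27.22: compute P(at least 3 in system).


ρ = 22.32/27.22 = 0.8200
P(N ≥ n) = ρ^n = 0.8200^3 = 0.551338

Final: 0.551338


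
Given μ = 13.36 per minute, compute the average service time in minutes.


Mean service time = 1/μ = 1/13.36 minute = 0.07485 minute
In minutes: 0.07485 × 1 = 0.07485 min

Final: 0.07485 min


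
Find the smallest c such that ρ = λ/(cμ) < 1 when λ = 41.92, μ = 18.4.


Stability requires cμ > λ ⇔ c > λ/μ.
λ/μ = 41.92/18.4 = 2.2783
Minimum integer c = ⌊2.2783⌋ + 1 = 3
Check: 3·18.4 = 55.20 > 41.92, while 2·18.4 = 36.80 ≤ 41.92

Final: 3 servers


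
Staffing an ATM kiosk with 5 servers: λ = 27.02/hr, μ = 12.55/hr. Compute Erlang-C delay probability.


a = λ/μ = 2.1530; ρ = a/5 = 0.4306
P₀ = 0.114860 (from M/M/c formula)
C(c,a) = [a^c/(c!(1−ρ))]·P₀ = [46.26026/(120·0.5694)]·0.114860
= 0.67703·0.114860 = 0.077763

Final: 0.077763


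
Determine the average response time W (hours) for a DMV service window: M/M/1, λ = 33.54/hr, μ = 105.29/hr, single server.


W = 1/(μ−λ) = 1/(105.29 − 33.54) = 1/71.75 = 0.01394 hr

Final: 0.01394 hr


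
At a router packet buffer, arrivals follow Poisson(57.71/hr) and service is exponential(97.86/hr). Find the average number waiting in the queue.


ρ = 57.71/97.86 = 0.5897
Lq = ρ²/(1−ρ) = 0.3478/0.4103 = 0.8476

Final: 0.8476


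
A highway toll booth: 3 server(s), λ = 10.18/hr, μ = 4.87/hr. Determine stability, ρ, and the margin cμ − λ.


Total capacity cμ = 3·4.87 = 14.61/hr
ρ = λ/(cμ) = 10.18/14.61 = 0.6968
Stable ⇔ ρ < 1: YES
Spare capacity = cμ − λ = 14.61 − 10.18 = 4.43/hr

Final: ρ = 0.6968; stable; margin = 4.43/hr


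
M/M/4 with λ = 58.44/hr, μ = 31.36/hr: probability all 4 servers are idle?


a = λ/μ = 58.44/31.36 = 1.8635; ρ = a/c = 0.4659
Σ_{k=0}^{3} a^k/k! (terms k=0..3) = 1.00000 + 1.86352 + 1.73635 + 1.07858 = 5.67845
Tail: a^4/(4!(1−ρ)) = 12.05970/(24·0.5341) = 0.94078
P₀ = 1/(5.67845 + 0.94078) = 1/6.61923 = 0.151075

Final: 0.151075


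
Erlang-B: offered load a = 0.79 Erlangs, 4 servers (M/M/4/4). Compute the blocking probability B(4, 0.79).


B(c,a) = (a^c/c!) / Σ_{k=0}^{c} a^k/k!
a^4/4! = 0.016229
Σ terms (k=0..4): 1.00000 + 0.79000 + 0.31205 + 0.08217 + 0.01623 = 2.200452
B = 0.016229/2.200452 = 0.007375

Final: 0.007375


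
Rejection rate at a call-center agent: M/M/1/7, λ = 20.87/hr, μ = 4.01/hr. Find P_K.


ρ = λ/μ = 20.87/4.01 = 5.2045
P_K = (1−ρ)ρ^K/(1−ρ^(K+1)) = (-4.2045·103430.002485)/(1 − 538300.287246)
= -434870.284761/-538299.287246 = 0.807860

Final: 0.807860


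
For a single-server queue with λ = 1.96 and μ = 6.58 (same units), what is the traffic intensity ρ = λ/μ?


ρ = λ/μ = 1.96/6.58 = 0.2979

Final: 0.2979


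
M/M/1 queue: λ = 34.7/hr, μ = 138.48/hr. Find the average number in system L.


ρ = λ/μ = 34.7/138.48 = 0.2506
L = ρ/(1−ρ) = 0.2506/(1 − 0.2506) = 0.2506/0.7494 = 0.3344

Final: 0.3344


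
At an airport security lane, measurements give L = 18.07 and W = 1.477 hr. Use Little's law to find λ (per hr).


λ = L/W = 18.07/1.477 = 12.2343 /hr

Final: 12.2343 /hr


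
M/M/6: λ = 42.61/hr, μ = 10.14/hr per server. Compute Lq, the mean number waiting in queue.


a = λ/μ = 4.2022; ρ = a/6 = 0.7004
P₀ = 0.013187
Lq = P₀·a^c·ρ / (c!·(1−ρ)²) = 0.013187·5506.06679·0.7004/(720·0.08978)
= 0.78666

Final: 0.78666


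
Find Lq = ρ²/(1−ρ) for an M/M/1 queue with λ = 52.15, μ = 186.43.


ρ = 52.15/186.43 = 0.2797
Lq = ρ²/(1−ρ) = 0.07825/0.7203 = 0.1086

Final: 0.1086


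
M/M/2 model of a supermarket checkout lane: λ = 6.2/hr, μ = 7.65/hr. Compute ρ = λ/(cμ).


ρ = λ/(cμ) = 6.2/(2·7.65) = 6.2/15.30 = 0.4052

Final: 0.4052


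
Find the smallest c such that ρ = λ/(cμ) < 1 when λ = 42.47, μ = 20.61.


Stability requires cμ > λ ⇔ c > λ/μ.
λ/μ = 42.47/20.61 = 2.0607
Minimum integer c = ⌊2.0607⌋ + 1 = 3
Check: 3·20.61 = 61.83 > 42.47, while 2·20.61 = 41.22 ≤ 42.47

Final: 3 servers


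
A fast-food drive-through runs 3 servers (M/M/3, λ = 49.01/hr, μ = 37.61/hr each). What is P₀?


a = λ/μ = 49.01/37.61 = 1.3031; ρ = a/c = 0.4344
Σ_{k=0}^{2} a^k/k! (terms k=0..2) = 1.00000 + 1.30311 + 0.84905 = 3.15216
Tail: a^3/(3!(1−ρ)) = 2.21281/(6·0.5656) = 0.65202
P₀ = 1/(3.15216 + 0.65202) = 1/3.80418 = 0.262869

Final: 0.262869


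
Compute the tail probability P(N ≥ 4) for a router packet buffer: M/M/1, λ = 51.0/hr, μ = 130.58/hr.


ρ = 51.0/130.58 = 0.3906
P(N ≥ n) = ρ^n = 0.3906^4 = 0.023269

Final: 0.023269


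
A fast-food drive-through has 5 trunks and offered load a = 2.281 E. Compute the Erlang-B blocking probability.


B(c,a) = (a^c/c!) / Σ_{k=0}^{c} a^k/k!
a^5/5! = 0.514571
Σ terms (k=0..5): 1.00000 + 2.28100 + 2.60148 + 1.97799 + 1.12795 + 0.51457 = 9.502994
B = 0.514571/9.502994 = 0.054148

Final: 0.054148


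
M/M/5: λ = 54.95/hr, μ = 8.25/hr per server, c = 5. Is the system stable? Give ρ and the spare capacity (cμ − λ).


Total capacity cμ = 5·8.25 = 41.25/hr
ρ = λ/(cμ) = 54.95/41.25 = 1.3321
Stable ⇔ ρ < 1: NO
Spare capacity = cμ − λ = 41.25 − 54.95 = -13.70/hr

Final: ρ = 1.3321; unstable; margin = -13.70/hr


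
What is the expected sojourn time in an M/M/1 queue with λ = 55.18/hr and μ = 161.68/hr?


W = 1/(μ−λ) = 1/(161.68 − 55.18) = 1/106.50 = 0.009390 hr

Final: 0.009390 hr


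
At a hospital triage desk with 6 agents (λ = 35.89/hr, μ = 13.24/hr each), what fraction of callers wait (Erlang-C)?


a = λ/μ = 2.7107; ρ = a/6 = 0.4518
P₀ = 0.065880 (from M/M/c formula)
C(c,a) = [a^c/(c!(1−ρ))]·P₀ = [396.74626/(720·0.5482)]·0.065880
= 1.00515·0.065880 = 0.066220

Final: 0.066220


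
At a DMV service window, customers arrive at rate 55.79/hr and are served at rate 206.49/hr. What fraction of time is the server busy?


ρ = λ/μ = 55.79/206.49 = 0.2702

Final: 0.2702


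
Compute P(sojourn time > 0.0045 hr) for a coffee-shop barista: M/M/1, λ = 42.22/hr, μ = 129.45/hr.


W ~ Exponential(μ−λ) for M/M/1.
μ − λ = 129.45 − 42.22 = 87.2300
P(W > t) = e^{−(μ−λ)t} = e^{−0.3925} = 0.675343

Final: 0.675343


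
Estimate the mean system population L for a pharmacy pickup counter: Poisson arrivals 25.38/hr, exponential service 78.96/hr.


ρ = λ/μ = 25.38/78.96 = 0.3214
L = ρ/(1−ρ) = 0.3214/(1 − 0.3214) = 0.3214/0.6786 = 0.4737

Final: 0.4737


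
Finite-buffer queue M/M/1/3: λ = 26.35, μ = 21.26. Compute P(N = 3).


ρ = λ/μ = 26.35/21.26 = 1.2394
P_K = (1−ρ)ρ^K/(1−ρ^(K+1)) = (-0.2394·1.903935)/(1 − 2.359769)
= -0.455834/-1.359769 = 0.335229

Final: 0.335229


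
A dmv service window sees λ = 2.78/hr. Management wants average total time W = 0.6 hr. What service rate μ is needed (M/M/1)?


W = 1/(μ−λ) ⇒ μ − λ = 1/W = 1/0.6 = 1.6667
μ = λ + 1/W = 2.78 + 1.6667 = 4.4467 per hr

Final: 4.4467 /hr


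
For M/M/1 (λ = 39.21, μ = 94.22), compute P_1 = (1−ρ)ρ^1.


ρ = 39.21/94.22 = 0.4162
P_n = (1−ρ)·ρ^n = (1 − 0.4162)·0.4162^1 = 0.5838·0.416154 = 0.242970

Final: 0.242970


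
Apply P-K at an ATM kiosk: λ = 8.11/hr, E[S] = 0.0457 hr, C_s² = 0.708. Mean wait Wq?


ρ = λ·E[S] = 8.11·0.0457 = 0.3706
E[S²] = E[S]²(1+C_s²) = 0.0457²·(1+0.708) = 0.003567
Wq = λ·E[S²]/(2(1−ρ)) = 8.11·0.003567/(2·0.6294) = 0.02298 hr

Final: 0.02298 hr


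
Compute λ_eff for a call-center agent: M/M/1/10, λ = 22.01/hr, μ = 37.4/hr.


ρ = 0.5885; P_K = (1−ρ)ρ^10/(1−ρ^11) = 0.002056
λ_eff = λ(1 − P_K) = 22.01·(1 − 0.002056) = 22.01·0.997944 = 21.9647 /hr

Final: 21.9647 /hr


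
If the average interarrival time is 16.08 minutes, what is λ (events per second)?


λ = 1/(interarrival time) in consistent units.
1 second = 0.0166667 min, so λ = 0.0166667/16.08 = 0.001036 per second

Final: 0.001036 /sec


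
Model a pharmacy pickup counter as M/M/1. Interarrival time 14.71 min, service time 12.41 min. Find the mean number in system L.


λ = 60/14.71 = 4.0789 /hr
μ = 60/12.41 = 4.8348 /hr
ρ = λ/μ = 4.0789/4.8348 = 0.8436
L = ρ/(1−ρ) = 0.8436/0.1564 = 5.3957

Final: 5.3957


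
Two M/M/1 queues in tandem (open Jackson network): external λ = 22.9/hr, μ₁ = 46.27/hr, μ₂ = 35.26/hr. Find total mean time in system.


Each node sees arrival rate λ = 22.9/hr (tandem ⇒ throughput preserved).
W₁ = 1/(μ₁−λ) = 1/(46.27−22.9) = 0.04279 hr
W₂ = 1/(μ₂−λ) = 1/(35.26−22.9) = 0.08091 hr
W_total = W₁ + W₂ = 0.04279 + 0.08091 = 0.12370 hr

Final: 0.12370 hr


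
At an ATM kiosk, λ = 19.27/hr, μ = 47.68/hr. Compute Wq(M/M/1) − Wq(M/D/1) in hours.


ρ = 19.27/47.68 = 0.4042
Wq(M/M/1) = ρ/(μ−λ) = 0.4042/28.41 = 0.01423 hr
Wq(M/D/1) = ρ/(2(μ−λ)) = 0.007113 hr
Savings = 0.01423 − 0.007113 = 0.007113 hr

Final: 0.007113 hr


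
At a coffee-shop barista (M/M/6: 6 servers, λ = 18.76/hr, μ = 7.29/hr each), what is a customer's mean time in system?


a = 2.5734; ρ = 0.4289; P₀ = 0.075764
Lq = P₀·a^c·ρ/(c!(1−ρ)²) = 0.04019
Wq = Lq/λ = 0.04019/18.76 = 0.002142 hr
W = Wq + 1/μ = 0.002142 + 0.13717 = 0.13932 hr

Final: 0.13932 hr


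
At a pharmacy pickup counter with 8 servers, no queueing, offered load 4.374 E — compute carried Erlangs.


B(8,4.374) = 0.043375 (Erlang-B)
Carried load = a(1 − B) = 4.374·(1 − 0.043375) = 4.374·0.956625 = 4.1843 E

Final: 4.1843 Erlangs


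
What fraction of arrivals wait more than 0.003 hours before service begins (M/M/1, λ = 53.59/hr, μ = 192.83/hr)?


ρ = 53.59/192.83 = 0.2779
P(Wq > t) = ρ·e^{−(μ−λ)t} = 0.2779·e^{−0.4177}
= 0.2779·0.658547 = 0.183019

Final: 0.183019


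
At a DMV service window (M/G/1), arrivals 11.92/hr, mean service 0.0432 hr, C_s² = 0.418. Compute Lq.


ρ = λ·E[S] = 11.92·0.0432 = 0.5149
Lq = ρ²(1+C_s²)/(2(1−ρ)) = 0.2652·(1+0.418)/(2·0.4851)
= 0.2652·1.4180/0.9701 = 0.38759

Final: 0.38759


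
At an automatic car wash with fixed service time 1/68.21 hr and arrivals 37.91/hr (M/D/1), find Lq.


ρ = 37.91/68.21 = 0.5558
M/D/1: Lq = ρ²/(2(1−ρ)) = 0.3089/(2·0.4442) = 0.34769

Final: 0.34769


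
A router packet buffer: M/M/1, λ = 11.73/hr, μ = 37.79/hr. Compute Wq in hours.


ρ = 11.73/37.79 = 0.3104
Wq = ρ/(μ−λ) = 0.3104/(37.79 − 11.73) = 0.3104/26.06 = 0.01191 hr

Final: 0.01191 hr


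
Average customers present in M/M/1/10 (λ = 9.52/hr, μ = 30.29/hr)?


ρ = 9.52/30.29 = 0.3143
L = ρ[1 − (K+1)ρ^K + Kρ^(K+1)] / [(1−ρ)(1−ρ^(K+1))]
Numerator: 0.3143·(1 − 11·0.000009405 + 10·0.000002956) = 0.314272
Denominator: (0.6857)·(0.999997) = 0.685703
L = 0.314272/0.685703 = 0.4583

Final: 0.4583


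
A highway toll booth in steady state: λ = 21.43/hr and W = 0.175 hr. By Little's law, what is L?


L = λW = 21.43·0.175 = 3.7502

Final: 3.7502


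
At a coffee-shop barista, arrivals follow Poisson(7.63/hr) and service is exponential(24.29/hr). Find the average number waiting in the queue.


ρ = 7.63/24.29 = 0.3141
Lq = ρ²/(1−ρ) = 0.09867/0.6859 = 0.1439

Final: 0.1439


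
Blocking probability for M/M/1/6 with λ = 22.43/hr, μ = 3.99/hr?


ρ = λ/μ = 22.43/3.99 = 5.6216
P_K = (1−ρ)ρ^K/(1−ρ^(K+1)) = (-4.6216·31560.092497)/(1 − 177416.760578)
= -145856.668081/-177415.760578 = 0.822118

Final: 0.822118


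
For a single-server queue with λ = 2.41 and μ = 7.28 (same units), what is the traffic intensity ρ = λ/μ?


ρ = λ/μ = 2.41/7.28 = 0.3310

Final: 0.3310


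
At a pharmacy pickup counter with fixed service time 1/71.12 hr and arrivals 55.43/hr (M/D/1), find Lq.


ρ = 55.43/71.12 = 0.7794
M/D/1: Lq = ρ²/(2(1−ρ)) = 0.6074/(2·0.2206) = 1.37672

Final: 1.37672


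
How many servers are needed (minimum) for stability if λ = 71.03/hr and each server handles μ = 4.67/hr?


Stability requires cμ > λ ⇔ c > λ/μ.
λ/μ = 71.03/4.67 = 15.2099
Minimum integer c = ⌊15.2099⌋ + 1 = 16
Check: 16·4.67 = 74.72 > 71.03, while 15·4.67 = 70.05 ≤ 71.03

Final: 16 servers


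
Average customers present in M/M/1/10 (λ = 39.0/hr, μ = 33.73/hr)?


ρ = 39.0/33.73 = 1.1562
L = ρ[1 − (K+1)ρ^K + Kρ^(K+1)] / [(1−ρ)(1−ρ^(K+1))]
Numerator: 1.1562·(1 − 11·4.270539 + 10·4.937771) = 3.933279
Denominator: (-0.1562)·(-3.937771) = 0.615240
L = 3.933279/0.615240 = 6.3931

Final: 6.3931


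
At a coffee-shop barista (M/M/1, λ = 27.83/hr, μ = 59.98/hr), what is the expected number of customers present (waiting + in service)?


ρ = λ/μ = 27.83/59.98 = 0.4640
L = ρ/(1−ρ) = 0.4640/(1 − 0.4640) = 0.4640/0.5360 = 0.8656

Final: 0.8656


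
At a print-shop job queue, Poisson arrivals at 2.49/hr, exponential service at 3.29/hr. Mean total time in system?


W = 1/(μ−λ) = 1/(3.29 − 2.49) = 1/0.8000 = 1.2500 hr

Final: 1.2500 hr


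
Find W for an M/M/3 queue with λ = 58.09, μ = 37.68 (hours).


a = 1.5417; ρ = 0.5139; P₀ = 0.200549
Lq = P₀·a^c·ρ/(c!(1−ρ)²) = 0.26634
Wq = Lq/λ = 0.26634/58.09 = 0.004585 hr
W = Wq + 1/μ = 0.004585 + 0.02654 = 0.03112 hr

Final: 0.03112 hr


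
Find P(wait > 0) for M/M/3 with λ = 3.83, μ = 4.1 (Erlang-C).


a = λ/μ = 0.9341; ρ = a/3 = 0.3114
P₀ = 0.389445 (from M/M/c formula)
C(c,a) = [a^c/(c!(1−ρ))]·P₀ = [0.81516/(6·0.6886)]·0.389445
= 0.19729·0.389445 = 0.076835

Final: 0.076835


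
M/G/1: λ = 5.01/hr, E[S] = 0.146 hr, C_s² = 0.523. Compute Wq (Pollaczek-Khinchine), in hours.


ρ = λ·E[S] = 5.01·0.146 = 0.7315
E[S²] = E[S]²(1+C_s²) = 0.146²·(1+0.523) = 0.032464
Wq = λ·E[S²]/(2(1−ρ)) = 5.01·0.032464/(2·0.2685) = 0.30283 hr

Final: 0.30283 hr


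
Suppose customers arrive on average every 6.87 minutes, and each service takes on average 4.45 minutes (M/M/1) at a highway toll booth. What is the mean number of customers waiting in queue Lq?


λ = 60/6.87 = 8.7336 /hr
μ = 60/4.45 = 13.4831 /hr
ρ = λ/μ = 8.7336/13.4831 = 0.6477
Lq = ρ²/(1−ρ) = 0.4196/0.3523 = 1.1911

Final: 1.1911


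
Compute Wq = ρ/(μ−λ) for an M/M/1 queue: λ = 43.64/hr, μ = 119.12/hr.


ρ = 43.64/119.12 = 0.3664
Wq = ρ/(μ−λ) = 0.3664/(119.12 − 43.64) = 0.3664/75.48 = 0.004854 hr

Final: 0.004854 hr


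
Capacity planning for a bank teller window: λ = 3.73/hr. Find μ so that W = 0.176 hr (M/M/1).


W = 1/(μ−λ) ⇒ μ − λ = 1/W = 1/0.176 = 5.6818
μ = λ + 1/W = 3.73 + 5.6818 = 9.4118 per hr

Final: 9.4118 /hr


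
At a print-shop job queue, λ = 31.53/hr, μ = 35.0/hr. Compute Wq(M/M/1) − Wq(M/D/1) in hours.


ρ = 31.53/35.0 = 0.9009
Wq(M/M/1) = ρ/(μ−λ) = 0.9009/3.47 = 0.25961 hr
Wq(M/D/1) = ρ/(2(μ−λ)) = 0.12981 hr
Savings = 0.25961 − 0.12981 = 0.12981 hr

Final: 0.12981 hr


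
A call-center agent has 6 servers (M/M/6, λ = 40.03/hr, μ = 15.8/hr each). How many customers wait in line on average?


a = λ/μ = 2.5335; ρ = a/6 = 0.4223
P₀ = 0.078891
Lq = P₀·a^c·ρ / (c!·(1−ρ)²) = 0.078891·264.46671·0.4223/(720·0.33379)
= 0.03666

Final: 0.03666


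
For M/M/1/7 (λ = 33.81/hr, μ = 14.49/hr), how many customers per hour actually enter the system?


ρ = 2.3333; P_K = (1−ρ)ρ^7/(1−ρ^8) = 0.572080
λ_eff = λ(1 − P_K) = 33.81·(1 − 0.572080) = 33.81·0.427920 = 14.4680 /hr

Final: 14.4680 /hr


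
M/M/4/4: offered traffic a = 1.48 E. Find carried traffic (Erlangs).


B(4,1.48) = 0.046325 (Erlang-B)
Carried load = a(1 − B) = 1.48·(1 − 0.046325) = 1.48·0.953675 = 1.4114 E

Final: 1.4114 Erlangs


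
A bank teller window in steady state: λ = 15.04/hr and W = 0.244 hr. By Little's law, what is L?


L = λW = 15.04·0.244 = 3.6698

Final: 3.6698


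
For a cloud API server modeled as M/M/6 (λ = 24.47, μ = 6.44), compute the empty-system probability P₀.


a = λ/μ = 24.47/6.44 = 3.7997; ρ = a/c = 0.6333
Σ_{k=0}^{5} a^k/k! (terms k=0..5) = 1.00000 + 3.79969 + 7.21882 + 9.14309 + 8.68523 + 6.60023 = 36.44706
Tail: a^6/(6!(1−ρ)) = 3009.46025/(720·0.3667) = 11.39786
P₀ = 1/(36.44706 + 11.39786) = 1/47.84492 = 0.020901

Final: 0.020901


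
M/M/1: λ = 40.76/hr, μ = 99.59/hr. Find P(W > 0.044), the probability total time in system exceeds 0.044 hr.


W ~ Exponential(μ−λ) for M/M/1.
μ − λ = 99.59 − 40.76 = 58.8300
P(W > t) = e^{−(μ−λ)t} = e^{−2.5885} = 0.075131

Final: 0.075131


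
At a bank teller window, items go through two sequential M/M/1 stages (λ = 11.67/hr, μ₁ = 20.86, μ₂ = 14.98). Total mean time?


Each node sees arrival rate λ = 11.67/hr (tandem ⇒ throughput preserved).
W₁ = 1/(μ₁−λ) = 1/(20.86−11.67) = 0.10881 hr
W₂ = 1/(μ₂−λ) = 1/(14.98−11.67) = 0.30211 hr
W_total = W₁ + W₂ = 0.10881 + 0.30211 = 0.41093 hr

Final: 0.41093 hr


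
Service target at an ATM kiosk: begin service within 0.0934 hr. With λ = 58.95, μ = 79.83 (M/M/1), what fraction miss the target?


ρ = 58.95/79.83 = 0.7384
P(Wq > t) = ρ·e^{−(μ−λ)t} = 0.7384·e^{−1.9502}
= 0.7384·0.142247 = 0.105041

Final: 0.105041


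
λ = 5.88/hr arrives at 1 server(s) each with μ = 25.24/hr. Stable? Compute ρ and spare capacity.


Total capacity cμ = 1·25.24 = 25.24/hr
ρ = λ/(cμ) = 5.88/25.24 = 0.2330
Stable ⇔ ρ < 1: YES
Spare capacity = cμ − λ = 25.24 − 5.88 = 19.36/hr

Final: ρ = 0.2330; stable; margin = 19.36/hr


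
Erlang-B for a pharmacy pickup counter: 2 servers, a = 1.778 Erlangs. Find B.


B(c,a) = (a^c/c!) / Σ_{k=0}^{c} a^k/k!
a^2/2! = 1.580642
Σ terms (k=0..2): 1.00000 + 1.77800 + 1.58064 = 4.358642
B = 1.580642/4.358642 = 0.362646

Final: 0.362646


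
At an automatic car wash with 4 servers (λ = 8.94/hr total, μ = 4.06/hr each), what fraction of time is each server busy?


ρ = λ/(cμ) = 8.94/(4·4.06) = 8.94/16.24 = 0.5505

Final: 0.5505


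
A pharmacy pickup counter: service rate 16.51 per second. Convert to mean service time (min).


Mean service time = 1/μ = 1/16.51 second = 0.06057 second
In minutes: 0.06057 × 0.0166667 = 0.001009 min

Final: 0.001009 min


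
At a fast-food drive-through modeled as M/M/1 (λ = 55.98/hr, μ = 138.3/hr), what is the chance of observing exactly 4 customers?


ρ = 55.98/138.3 = 0.4048
P_n = (1−ρ)·ρ^n = (1 − 0.4048)·0.4048^4 = 0.5952·0.026844 = 0.015978

Final: 0.015978


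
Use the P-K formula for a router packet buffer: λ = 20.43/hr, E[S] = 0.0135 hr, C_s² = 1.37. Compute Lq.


ρ = λ·E[S] = 20.43·0.0135 = 0.2758
Lq = ρ²(1+C_s²)/(2(1−ρ)) = 0.07607·(1+1.37)/(2·0.7242)
= 0.07607·2.3700/1.4484 = 0.12447

Final: 0.12447


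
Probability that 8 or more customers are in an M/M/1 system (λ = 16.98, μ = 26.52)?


ρ = 16.98/26.52 = 0.6403
P(N ≥ n) = ρ^n = 0.6403^8 = 0.028243

Final: 0.028243


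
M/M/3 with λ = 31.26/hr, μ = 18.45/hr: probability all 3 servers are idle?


a = λ/μ = 31.26/18.45 = 1.6943; ρ = a/c = 0.5648
Σ_{k=0}^{2} a^k/k! (terms k=0..2) = 1.00000 + 1.69431 + 1.43534 = 4.12965
Tail: a^3/(3!(1−ρ)) = 4.86382/(6·0.4352) = 1.86255
P₀ = 1/(4.12965 + 1.86255) = 1/5.99220 = 0.166884

Final: 0.166884


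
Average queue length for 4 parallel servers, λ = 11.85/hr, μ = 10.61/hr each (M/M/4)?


a = λ/μ = 1.1169; ρ = a/4 = 0.2792
P₀ = 0.326507
Lq = P₀·a^c·ρ / (c!·(1−ρ)²) = 0.326507·1.55601·0.2792/(24·0.51953)
= 0.01138

Final: 0.01138


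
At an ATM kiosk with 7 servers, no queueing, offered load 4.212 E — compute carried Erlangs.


B(7,4.212) = 0.073930 (Erlang-B)
Carried load = a(1 − B) = 4.212·(1 − 0.073930) = 4.212·0.926070 = 3.9006 E

Final: 3.9006 Erlangs


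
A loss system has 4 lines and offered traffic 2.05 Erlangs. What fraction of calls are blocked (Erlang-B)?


B(c,a) = (a^c/c!) / Σ_{k=0}^{c} a^k/k!
a^4/4! = 0.735875
Σ terms (k=0..4): 1.00000 + 2.05000 + 2.10125 + 1.43585 + 0.73588 = 7.322979
B = 0.735875/7.322979 = 0.100489

Final: 0.100489


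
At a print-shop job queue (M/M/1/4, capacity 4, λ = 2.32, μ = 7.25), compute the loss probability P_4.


ρ = λ/μ = 2.32/7.25 = 0.3200
P_K = (1−ρ)ρ^K/(1−ρ^(K+1)) = (0.6800·0.010486)/(1 − 0.003355)
= 0.007130/0.996645 = 0.007154

Final: 0.007154


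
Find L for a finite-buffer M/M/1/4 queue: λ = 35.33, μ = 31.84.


ρ = 35.33/31.84 = 1.1096
L = ρ[1 − (K+1)ρ^K + Kρ^(K+1)] / [(1−ρ)(1−ρ^(K+1))]
Numerator: 1.1096·(1 − 5·1.515941 + 4·1.682104) = 0.165012
Denominator: (-0.1096)·(-0.682104) = 0.074766
L = 0.165012/0.074766 = 2.2070

Final: 2.2070


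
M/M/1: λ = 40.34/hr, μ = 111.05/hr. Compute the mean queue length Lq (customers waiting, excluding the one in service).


ρ = 40.34/111.05 = 0.3633
Lq = ρ²/(1−ρ) = 0.1320/0.6367 = 0.2072

Final: 0.2072


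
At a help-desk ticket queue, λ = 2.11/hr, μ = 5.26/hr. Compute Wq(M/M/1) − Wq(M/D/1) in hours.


ρ = 2.11/5.26 = 0.4011
Wq(M/M/1) = ρ/(μ−λ) = 0.4011/3.15 = 0.12735 hr
Wq(M/D/1) = ρ/(2(μ−λ)) = 0.06367 hr
Savings = 0.12735 − 0.06367 = 0.06367 hr

Final: 0.06367 hr


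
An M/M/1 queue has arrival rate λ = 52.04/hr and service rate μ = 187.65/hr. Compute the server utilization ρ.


ρ = λ/μ = 52.04/187.65 = 0.2773

Final: 0.2773


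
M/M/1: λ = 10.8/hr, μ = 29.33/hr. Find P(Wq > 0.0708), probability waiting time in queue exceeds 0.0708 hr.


ρ = 10.8/29.33 = 0.3682
P(Wq > t) = ρ·e^{−(μ−λ)t} = 0.3682·e^{−1.3119}
= 0.3682·0.269301 = 0.099163

Final: 0.099163


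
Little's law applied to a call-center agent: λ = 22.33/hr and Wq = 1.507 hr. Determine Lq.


Lq = λWq = 22.33·1.507 = 33.6513

Final: 33.6513


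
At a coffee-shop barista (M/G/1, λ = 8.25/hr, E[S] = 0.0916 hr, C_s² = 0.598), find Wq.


ρ = λ·E[S] = 8.25·0.0916 = 0.7557
E[S²] = E[S]²(1+C_s²) = 0.0916²·(1+0.598) = 0.013408
Wq = λ·E[S²]/(2(1−ρ)) = 8.25·0.013408/(2·0.2443) = 0.22640 hr

Final: 0.22640 hr


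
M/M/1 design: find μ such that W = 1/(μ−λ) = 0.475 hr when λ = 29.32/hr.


W = 1/(μ−λ) ⇒ μ − λ = 1/W = 1/0.475 = 2.1053
μ = λ + 1/W = 29.32 + 2.1053 = 31.4253 per hr

Final: 31.4253 /hr


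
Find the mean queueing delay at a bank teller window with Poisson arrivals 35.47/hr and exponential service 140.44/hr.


ρ = 35.47/140.44 = 0.2526
Wq = ρ/(μ−λ) = 0.2526/(140.44 − 35.47) = 0.2526/104.97 = 0.002406 hr

Final: 0.002406 hr


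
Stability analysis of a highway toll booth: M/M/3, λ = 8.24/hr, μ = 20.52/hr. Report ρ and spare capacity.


Total capacity cμ = 3·20.52 = 61.56/hr
ρ = λ/(cμ) = 8.24/61.56 = 0.1339
Stable ⇔ ρ < 1: YES
Spare capacity = cμ − λ = 61.56 − 8.24 = 53.32/hr

Final: ρ = 0.1339; stable; margin = 53.32/hr


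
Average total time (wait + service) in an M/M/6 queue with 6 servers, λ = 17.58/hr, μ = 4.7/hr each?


a = 3.7404; ρ = 0.6234; P₀ = 0.022314
Lq = P₀·a^c·ρ/(c!(1−ρ)²) = 0.37307
Wq = Lq/λ = 0.37307/17.58 = 0.02122 hr
W = Wq + 1/μ = 0.02122 + 0.21277 = 0.23399 hr

Final: 0.23399 hr


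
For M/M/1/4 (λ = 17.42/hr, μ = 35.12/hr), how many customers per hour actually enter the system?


ρ = 0.4960; P_K = (1−ρ)ρ^4/(1−ρ^5) = 0.031451
λ_eff = λ(1 − P_K) = 17.42·(1 − 0.031451) = 17.42·0.968549 = 16.8721 /hr

Final: 16.8721 /hr


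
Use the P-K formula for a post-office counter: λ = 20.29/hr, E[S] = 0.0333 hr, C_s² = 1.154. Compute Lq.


ρ = λ·E[S] = 20.29·0.0333 = 0.6757
Lq = ρ²(1+C_s²)/(2(1−ρ)) = 0.4565·(1+1.154)/(2·0.3243)
= 0.4565·2.1540/0.6487 = 1.51588

Final: 1.51588


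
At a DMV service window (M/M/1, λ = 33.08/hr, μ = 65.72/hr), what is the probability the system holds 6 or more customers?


ρ = 33.08/65.72 = 0.5033
P(N ≥ n) = ρ^n = 0.5033^6 = 0.016263

Final: 0.016263


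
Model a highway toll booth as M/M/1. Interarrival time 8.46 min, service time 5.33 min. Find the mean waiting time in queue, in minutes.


λ = 60/8.46 = 7.0922 /hr
μ = 60/5.33 = 11.2570 /hr
ρ = λ/μ = 7.0922/11.2570 = 0.6300
Wq = ρ/(μ−λ) = 0.6300/(11.2570−7.0922) = 0.15127 hr
In minutes: 0.15127·60 = 9.076 min

Final: 9.076 min


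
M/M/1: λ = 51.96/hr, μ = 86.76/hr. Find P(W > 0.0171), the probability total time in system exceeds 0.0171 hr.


W ~ Exponential(μ−λ) for M/M/1.
μ − λ = 86.76 − 51.96 = 34.8000
P(W > t) = e^{−(μ−λ)t} = e^{−0.5951} = 0.551518

Final: 0.551518


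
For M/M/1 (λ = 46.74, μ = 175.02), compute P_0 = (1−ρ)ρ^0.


ρ = 46.74/175.02 = 0.2671
P_n = (1−ρ)·ρ^n = (1 − 0.2671)·0.2671^0 = 0.7329·1.000000 = 0.732945

Final: 0.732945


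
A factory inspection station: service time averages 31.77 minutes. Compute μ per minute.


μ = 1/(service time) in consistent units.
1 minute = 1 min, so μ = 1/31.77 = 0.03148 per minute

Final: 0.03148 /min


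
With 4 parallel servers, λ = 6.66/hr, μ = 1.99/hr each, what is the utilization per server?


ρ = λ/(cμ) = 6.66/(4·1.99) = 6.66/7.96 = 0.8367

Final: 0.8367


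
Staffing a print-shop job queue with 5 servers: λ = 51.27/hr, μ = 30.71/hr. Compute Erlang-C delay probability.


a = λ/μ = 1.6695; ρ = a/5 = 0.3339
P₀ = 0.187809 (from M/M/c formula)
C(c,a) = [a^c/(c!(1−ρ))]·P₀ = [12.96933/(120·0.6661)]·0.187809
= 0.16225·0.187809 = 0.030473

Final: 0.030473


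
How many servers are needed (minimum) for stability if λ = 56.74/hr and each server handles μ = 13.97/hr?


Stability requires cμ > λ ⇔ c > λ/μ.
λ/μ = 56.74/13.97 = 4.0616
Minimum integer c = ⌊4.0616⌋ + 1 = 5
Check: 5·13.97 = 69.85 > 56.74, while 4·13.97 = 55.88 ≤ 56.74

Final: 5 servers


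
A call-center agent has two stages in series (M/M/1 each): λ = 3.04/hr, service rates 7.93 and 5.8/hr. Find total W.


Each node sees arrival rate λ = 3.04/hr (tandem ⇒ throughput preserved).
W₁ = 1/(μ₁−λ) = 1/(7.93−3.04) = 0.20450 hr
W₂ = 1/(μ₂−λ) = 1/(5.8−3.04) = 0.36232 hr
W_total = W₁ + W₂ = 0.20450 + 0.36232 = 0.56682 hr

Final: 0.56682 hr


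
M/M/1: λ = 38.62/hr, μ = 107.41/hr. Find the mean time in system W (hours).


W = 1/(μ−λ) = 1/(107.41 − 38.62) = 1/68.79 = 0.01454 hr

Final: 0.01454 hr


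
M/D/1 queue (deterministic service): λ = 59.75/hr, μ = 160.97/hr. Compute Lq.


ρ = 59.75/160.97 = 0.3712
M/D/1: Lq = ρ²/(2(1−ρ)) = 0.1378/(2·0.6288) = 0.10956

Final: 0.10956


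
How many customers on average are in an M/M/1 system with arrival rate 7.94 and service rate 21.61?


ρ = λ/μ = 7.94/21.61 = 0.3674
L = ρ/(1−ρ) = 0.3674/(1 − 0.3674) = 0.3674/0.6326 = 0.5808

Final: 0.5808


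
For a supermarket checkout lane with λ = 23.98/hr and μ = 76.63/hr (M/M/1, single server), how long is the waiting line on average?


ρ = 23.98/76.63 = 0.3129
Lq = ρ²/(1−ρ) = 0.09793/0.6871 = 0.1425

Final: 0.1425


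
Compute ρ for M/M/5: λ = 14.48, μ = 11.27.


ρ = λ/(cμ) = 14.48/(5·11.27) = 14.48/56.35 = 0.2570

Final: 0.2570


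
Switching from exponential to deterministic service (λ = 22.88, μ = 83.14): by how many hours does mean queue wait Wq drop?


ρ = 22.88/83.14 = 0.2752
Wq(M/M/1) = ρ/(μ−λ) = 0.2752/60.26 = 0.004567 hr
Wq(M/D/1) = ρ/(2(μ−λ)) = 0.002283 hr
Savings = 0.004567 − 0.002283 = 0.002283 hr

Final: 0.002283 hr


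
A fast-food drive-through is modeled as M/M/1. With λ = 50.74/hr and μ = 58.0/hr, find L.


ρ = λ/μ = 50.74/58.0 = 0.8748
L = ρ/(1−ρ) = 0.8748/(1 − 0.8748) = 0.8748/0.1252 = 6.9890

Final: 6.9890


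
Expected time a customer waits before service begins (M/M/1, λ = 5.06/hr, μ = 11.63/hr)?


ρ = 5.06/11.63 = 0.4351
Wq = ρ/(μ−λ) = 0.4351/(11.63 − 5.06) = 0.4351/6.57 = 0.06622 hr

Final: 0.06622 hr


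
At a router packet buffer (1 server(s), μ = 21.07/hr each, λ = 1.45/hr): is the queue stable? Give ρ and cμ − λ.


Total capacity cμ = 1·21.07 = 21.07/hr
ρ = λ/(cμ) = 1.45/21.07 = 0.06882
Stable ⇔ ρ < 1: YES
Spare capacity = cμ − λ = 21.07 − 1.45 = 19.62/hr

Final: ρ = 0.06882; stable; margin = 19.62/hr


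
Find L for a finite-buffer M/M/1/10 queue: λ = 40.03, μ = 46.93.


ρ = 40.03/46.93 = 0.8530
L = ρ[1 − (K+1)ρ^K + Kρ^(K+1)] / [(1−ρ)(1−ρ^(K+1))]
Numerator: 0.8530·(1 − 11·0.203869 + 10·0.173894) = 0.423406
Denominator: (0.1470)·(0.826106) = 0.121460
L = 0.423406/0.121460 = 3.4860

Final: 3.4860


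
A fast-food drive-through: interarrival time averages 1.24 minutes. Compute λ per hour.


λ = 1/(interarrival time) in consistent units.
1 hour = 60 min, so λ = 60/1.24 = 48.3871 per hour

Final: 48.3871 /hr


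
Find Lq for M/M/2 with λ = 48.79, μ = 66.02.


a = λ/μ = 0.7390; ρ = a/2 = 0.3695
P₀ = 0.460377
Lq = P₀·a^c·ρ / (c!·(1−ρ)²) = 0.460377·0.54615·0.3695/(2·0.39752)
= 0.11686

Final: 0.11686


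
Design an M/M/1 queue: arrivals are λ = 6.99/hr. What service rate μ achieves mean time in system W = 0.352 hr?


W = 1/(μ−λ) ⇒ μ − λ = 1/W = 1/0.352 = 2.8409
μ = λ + 1/W = 6.99 + 2.8409 = 9.8309 per hr

Final: 9.8309 /hr


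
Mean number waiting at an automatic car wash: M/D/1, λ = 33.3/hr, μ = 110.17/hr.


ρ = 33.3/110.17 = 0.3023
M/D/1: Lq = ρ²/(2(1−ρ)) = 0.09136/(2·0.6977) = 0.06547

Final: 0.06547


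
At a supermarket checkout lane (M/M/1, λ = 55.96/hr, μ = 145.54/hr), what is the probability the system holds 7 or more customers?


ρ = 55.96/145.54 = 0.3845
P(N ≥ n) = ρ^n = 0.3845^7 = 0.001242

Final: 0.001242


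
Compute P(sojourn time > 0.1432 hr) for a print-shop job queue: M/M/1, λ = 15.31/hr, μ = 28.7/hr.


W ~ Exponential(μ−λ) for M/M/1.
μ − λ = 28.7 − 15.31 = 13.3900
P(W > t) = e^{−(μ−λ)t} = e^{−1.9174} = 0.146982

Final: 0.146982


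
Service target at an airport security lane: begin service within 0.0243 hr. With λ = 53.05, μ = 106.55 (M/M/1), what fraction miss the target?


ρ = 53.05/106.55 = 0.4979
P(Wq > t) = ρ·e^{−(μ−λ)t} = 0.4979·e^{−1.3000}
= 0.4979·0.272518 = 0.135684

Final: 0.135684


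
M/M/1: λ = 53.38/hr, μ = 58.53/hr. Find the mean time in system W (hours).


W = 1/(μ−λ) = 1/(58.53 − 53.38) = 1/5.15 = 0.1942 hr

Final: 0.1942 hr


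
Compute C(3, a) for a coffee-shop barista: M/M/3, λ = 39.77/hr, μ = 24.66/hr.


a = λ/μ = 1.6127; ρ = a/3 = 0.5376
P₀ = 0.184332 (from M/M/c formula)
C(c,a) = [a^c/(c!(1−ρ))]·P₀ = [4.19457/(6·0.4624)]·0.184332
= 1.51181·0.184332 = 0.278675

Final: 0.278675


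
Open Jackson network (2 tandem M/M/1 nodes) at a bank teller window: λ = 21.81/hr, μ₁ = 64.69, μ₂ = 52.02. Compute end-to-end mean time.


Each node sees arrival rate λ = 21.81/hr (tandem ⇒ throughput preserved).
W₁ = 1/(μ₁−λ) = 1/(64.69−21.81) = 0.02332 hr
W₂ = 1/(μ₂−λ) = 1/(52.02−21.81) = 0.03310 hr
W_total = W₁ + W₂ = 0.02332 + 0.03310 = 0.05642 hr

Final: 0.05642 hr


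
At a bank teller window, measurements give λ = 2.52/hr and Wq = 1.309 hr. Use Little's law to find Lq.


Lq = λWq = 2.52·1.309 = 3.2987

Final: 3.2987


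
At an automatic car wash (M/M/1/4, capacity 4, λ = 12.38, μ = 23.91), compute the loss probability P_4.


ρ = λ/μ = 12.38/23.91 = 0.5178
P_K = (1−ρ)ρ^K/(1−ρ^(K+1)) = (0.4822·0.071873)/(1 − 0.037214)
= 0.034659/0.962786 = 0.035998

Final: 0.035998


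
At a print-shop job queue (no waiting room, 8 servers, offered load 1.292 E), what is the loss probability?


B(c,a) = (a^c/c!) / Σ_{k=0}^{c} a^k/k!
a^8/8! = 0.0001926
Σ terms (k=0..8): 1.00000 + 1.29200 + 0.83463 + 0.35945 + 0.11610 + 0.03000 + 0.006460 + 0.001192 + 0.0001926 = 3.640028
B = 0.0001926/3.640028 = 0.00005290

Final: 0.00005290


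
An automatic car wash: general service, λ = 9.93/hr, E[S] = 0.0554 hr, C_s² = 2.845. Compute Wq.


ρ = λ·E[S] = 9.93·0.0554 = 0.5501
E[S²] = E[S]²(1+C_s²) = 0.0554²·(1+2.845) = 0.011801
Wq = λ·E[S²]/(2(1−ρ)) = 9.93·0.011801/(2·0.4499) = 0.13024 hr

Final: 0.13024 hr


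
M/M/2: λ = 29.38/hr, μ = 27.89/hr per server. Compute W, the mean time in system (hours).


a = 1.0534; ρ = 0.5267; P₀ = 0.310005
Lq = P₀·a^c·ρ/(c!(1−ρ)²) = 0.40445
Wq = Lq/λ = 0.40445/29.38 = 0.01377 hr
W = Wq + 1/μ = 0.01377 + 0.03586 = 0.04962 hr

Final: 0.04962 hr


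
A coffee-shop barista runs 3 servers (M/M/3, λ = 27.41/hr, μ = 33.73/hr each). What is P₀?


a = λ/μ = 27.41/33.73 = 0.8126; ρ = a/c = 0.2709
Σ_{k=0}^{2} a^k/k! (terms k=0..2) = 1.00000 + 0.81263 + 0.33018 = 2.14281
Tail: a^3/(3!(1−ρ)) = 0.53663/(6·0.7291) = 0.12267
P₀ = 1/(2.14281 + 0.12267) = 1/2.26548 = 0.441408

Final: 0.441408


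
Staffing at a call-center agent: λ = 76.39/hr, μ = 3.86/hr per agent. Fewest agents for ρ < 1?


Stability requires cμ > λ ⇔ c > λ/μ.
λ/μ = 76.39/3.86 = 19.7902
Minimum integer c = ⌊19.7902⌋ + 1 = 20
Check: 20·3.86 = 77.20 > 76.39, while 19·3.86 = 73.34 ≤ 76.39

Final: 20 servers


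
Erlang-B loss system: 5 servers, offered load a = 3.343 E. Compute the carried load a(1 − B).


B(5,3.343) = 0.140066 (Erlang-B)
Carried load = a(1 − B) = 3.343·(1 − 0.140066) = 3.343·0.859934 = 2.8748 E

Final: 2.8748 Erlangs


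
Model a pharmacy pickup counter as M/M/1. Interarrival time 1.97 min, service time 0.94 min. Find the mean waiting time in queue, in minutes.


λ = 60/1.97 = 30.4569 /hr
μ = 60/0.94 = 63.8298 /hr
ρ = λ/μ = 30.4569/63.8298 = 0.4772
Wq = ρ/(μ−λ) = 0.4772/(63.8298−30.4569) = 0.01430 hr
In minutes: 0.01430·60 = 0.8579 min

Final: 0.8579 min


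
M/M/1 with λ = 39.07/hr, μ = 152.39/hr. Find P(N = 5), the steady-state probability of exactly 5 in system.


ρ = 39.07/152.39 = 0.2564
P_n = (1−ρ)·ρ^n = (1 − 0.2564)·0.2564^5 = 0.7436·0.001108 = 0.0008237

Final: 0.0008237


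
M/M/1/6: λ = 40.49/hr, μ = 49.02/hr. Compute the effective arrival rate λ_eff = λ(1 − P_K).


ρ = 0.8260; P_K = (1−ρ)ρ^6/(1−ρ^7) = 0.074912
λ_eff = λ(1 − P_K) = 40.49·(1 − 0.074912) = 40.49·0.925088 = 37.4568 /hr

Final: 37.4568 /hr


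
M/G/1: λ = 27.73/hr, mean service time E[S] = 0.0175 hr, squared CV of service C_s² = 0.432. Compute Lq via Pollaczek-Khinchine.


ρ = λ·E[S] = 27.73·0.0175 = 0.4853
Lq = ρ²(1+C_s²)/(2(1−ρ)) = 0.2355·(1+0.432)/(2·0.5147)
= 0.2355·1.4320/1.0294 = 0.32758

Final: 0.32758


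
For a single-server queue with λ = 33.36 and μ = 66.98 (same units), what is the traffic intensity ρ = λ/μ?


ρ = λ/μ = 33.36/66.98 = 0.4981

Final: 0.4981


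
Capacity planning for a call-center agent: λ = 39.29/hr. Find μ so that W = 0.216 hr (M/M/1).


W = 1/(μ−λ) ⇒ μ − λ = 1/W = 1/0.216 = 4.6296
μ = λ + 1/W = 39.29 + 4.6296 = 43.9196 per hr

Final: 43.9196 /hr


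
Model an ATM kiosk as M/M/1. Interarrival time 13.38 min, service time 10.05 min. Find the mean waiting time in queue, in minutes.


λ = 60/13.38 = 4.4843 /hr
μ = 60/10.05 = 5.9701 /hr
ρ = λ/μ = 4.4843/5.9701 = 0.7511
Wq = ρ/(μ−λ) = 0.7511/(5.9701−4.4843) = 0.50552 hr
In minutes: 0.50552·60 = 30.331 min

Final: 30.331 min


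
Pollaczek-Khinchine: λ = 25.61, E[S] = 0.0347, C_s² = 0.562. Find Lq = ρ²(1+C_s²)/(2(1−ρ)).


ρ = λ·E[S] = 25.61·0.0347 = 0.8887
Lq = ρ²(1+C_s²)/(2(1−ρ)) = 0.7897·(1+0.562)/(2·0.1113)
= 0.7897·1.5620/0.2227 = 5.53994

Final: 5.53994


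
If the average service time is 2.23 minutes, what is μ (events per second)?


μ = 1/(service time) in consistent units.
1 second = 0.0166667 min, so μ = 0.0166667/2.23 = 0.007474 per second

Final: 0.007474 /sec
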